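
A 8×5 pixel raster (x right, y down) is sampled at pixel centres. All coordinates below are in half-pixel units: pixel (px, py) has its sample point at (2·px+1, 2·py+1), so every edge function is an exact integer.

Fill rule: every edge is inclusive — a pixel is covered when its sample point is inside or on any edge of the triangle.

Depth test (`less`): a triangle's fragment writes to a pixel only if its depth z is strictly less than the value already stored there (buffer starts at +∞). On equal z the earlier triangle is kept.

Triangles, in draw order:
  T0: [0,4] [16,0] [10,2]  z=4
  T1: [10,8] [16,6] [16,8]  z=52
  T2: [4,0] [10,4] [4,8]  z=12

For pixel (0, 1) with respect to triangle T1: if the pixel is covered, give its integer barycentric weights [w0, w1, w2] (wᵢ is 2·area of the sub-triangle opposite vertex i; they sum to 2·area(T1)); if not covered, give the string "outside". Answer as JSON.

T0:
  2·area = 8
  edge (0, 4)→(16, 0): d=(16,-4) inclusive
  edge (16, 0)→(10, 2): d=(-6,2) inclusive
  edge (10, 2)→(0, 4): d=(-10,2) inclusive
    (6,0)@(13, 1): e=[4,0,4] → █  [on edge]
    (7,0)@(15, 1): e=[12,-4,0] → ·  [on edge]
    (2,1)@(5, 3): e=[4,4,0] → █  [on edge]
    (3,1)@(7, 3): e=[12,0,-4] → ·  [on edge]
    (6,1)@(13, 3): e=[36,-12,-16] → ·
    (0,2)@(1, 5): e=[20,0,-12] → ·  [on edge]
    (2,2)@(5, 5): e=[36,-8,-20] → ·
  covered (2 px):
    · · · · · · █ ·
    · · █ · · · · ·
    · · · · · · · ·
    · · · · · · · ·
    · · · · · · · ·
T1:
  2·area = 12
  edge (10, 8)→(16, 6): d=(6,-2) inclusive
  edge (16, 6)→(16, 8): d=(0,2) inclusive
  edge (16, 8)→(10, 8): d=(-6,0) inclusive
    (6,3)@(13, 7): e=[0,6,6] → █  [on edge]
    (7,3)@(15, 7): e=[4,2,6] → █
    (3,4)@(7, 9): e=[0,18,-6] → ·  [on edge]
    (6,4)@(13, 9): e=[12,6,-6] → ·
    (7,4)@(15, 9): e=[16,2,-6] → ·
  covered (2 px):
    · · · · · · · ·
    · · · · · · · ·
    · · · · · · · ·
    · · · · · · █ █
    · · · · · · · ·
T2:
  2·area = 48
  edge (4, 0)→(10, 4): d=(6,4) inclusive
  edge (10, 4)→(4, 8): d=(-6,4) inclusive
  edge (4, 8)→(4, 0): d=(0,-8) inclusive
    (2,0)@(5, 1): e=[2,38,8] → █
    (3,0)@(7, 1): e=[-6,30,24] → ·
    (2,1)@(5, 3): e=[14,26,8] → █
    (3,1)@(7, 3): e=[6,18,24] → █
    (4,1)@(9, 3): e=[-2,10,40] → ·
    (2,2)@(5, 5): e=[26,14,8] → █
    (4,2)@(9, 5): e=[10,-2,40] → ·
    (2,3)@(5, 7): e=[38,2,8] → █
    (3,3)@(7, 7): e=[30,-6,24] → ·
    (2,4)@(5, 9): e=[50,-10,8] → ·
  covered (6 px):
    · · █ · · · · ·
    · · █ █ · · · ·
    · · █ █ · · · ·
    · · █ · · · · ·
    · · · · · · · ·

Result: "outside"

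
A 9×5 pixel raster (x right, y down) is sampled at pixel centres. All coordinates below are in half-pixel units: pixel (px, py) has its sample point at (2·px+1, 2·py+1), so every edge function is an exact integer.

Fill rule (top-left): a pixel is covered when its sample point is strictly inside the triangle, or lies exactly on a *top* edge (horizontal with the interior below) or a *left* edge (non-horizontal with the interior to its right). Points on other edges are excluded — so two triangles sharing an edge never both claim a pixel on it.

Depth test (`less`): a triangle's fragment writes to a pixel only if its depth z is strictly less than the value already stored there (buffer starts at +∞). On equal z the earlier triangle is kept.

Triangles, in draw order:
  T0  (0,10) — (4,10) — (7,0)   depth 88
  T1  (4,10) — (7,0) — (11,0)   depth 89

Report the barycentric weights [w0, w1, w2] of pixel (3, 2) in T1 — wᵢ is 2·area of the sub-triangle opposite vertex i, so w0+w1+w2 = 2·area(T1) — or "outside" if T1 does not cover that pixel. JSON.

T0:
  2·area = 40  (B↔C swapped to make it positive)
  edge (0, 10)→(7, 0): d=(7,-10) top-left  bias=+0
  edge (7, 0)→(4, 10): d=(-3,10) right/bottom  bias=-1
  edge (4, 10)→(0, 10): d=(-4,0) right/bottom  bias=-1
    (2,1)@(5, 3): e=[1,11,28] → X
    (3,1)@(7, 3): e=[21,-9,28] → .
    (2,2)@(5, 5): e=[15,5,20] → X
    (3,2)@(7, 5): e=[35,-15,20] → .
    (1,3)@(3, 7): e=[9,19,12] → X
    (2,3)@(5, 7): e=[29,-1,12] → .
    (0,4)@(1, 9): e=[3,33,4] → X
    (2,4)@(5, 9): e=[43,-7,4] → .
  covered (5 px):
    . . . . . . . . .
    . . X . . . . . .
    . . X . . . . . .
    . X . . . . . . .
    X X . . . . . . .
T1:
  2·area = 40
  edge (4, 10)→(7, 0): d=(3,-10) top-left  bias=+0
  edge (7, 0)→(11, 0): d=(4,0) top-left  bias=+0
  edge (11, 0)→(4, 10): d=(-7,10) right/bottom  bias=-1
    (3,0)@(7, 1): e=[3,4,33] → X
    (4,0)@(9, 1): e=[23,4,13] → X
    (5,0)@(11, 1): e=[43,4,-7] → .
    (3,1)@(7, 3): e=[9,12,19] → X
    (4,1)@(9, 3): e=[29,12,-1] → .
    (3,2)@(7, 5): e=[15,20,5] → X
    (4,2)@(9, 5): e=[35,20,-15] → .
    (2,3)@(5, 7): e=[1,28,11] → X
    (3,3)@(7, 7): e=[21,28,-9] → .
    (2,4)@(5, 9): e=[7,36,-3] → .
  covered (5 px):
    . . . X X . . . .
    . . . X . . . . .
    . . . X . . . . .
    . . X . . . . . .
    . . . . . . . . .

Answer: [20,5,15]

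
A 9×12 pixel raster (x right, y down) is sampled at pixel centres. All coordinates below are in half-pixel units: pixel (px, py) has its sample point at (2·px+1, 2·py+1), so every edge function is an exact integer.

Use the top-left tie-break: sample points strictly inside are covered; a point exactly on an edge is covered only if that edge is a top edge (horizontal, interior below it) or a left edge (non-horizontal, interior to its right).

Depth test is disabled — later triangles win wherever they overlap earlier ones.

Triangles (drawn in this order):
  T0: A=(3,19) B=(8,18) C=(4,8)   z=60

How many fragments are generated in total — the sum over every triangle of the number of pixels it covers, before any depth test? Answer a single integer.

T0:
  2·area = 54  (B↔C swapped to make it positive)
  edge (3, 19)→(4, 8): d=(1,-11) top-left  bias=+0
  edge (4, 8)→(8, 18): d=(4,10) right/bottom  bias=-1
  edge (8, 18)→(3, 19): d=(-5,1) right/bottom  bias=-1
    (2,5)@(5, 11): e=[14,2,38] → X
    (3,5)@(7, 11): e=[36,-18,36] → .
    (2,6)@(5, 13): e=[16,10,28] → X
    (3,6)@(7, 13): e=[38,-10,26] → .
    (2,7)@(5, 15): e=[18,18,18] → X
    (3,7)@(7, 15): e=[40,-2,16] → .
    (2,8)@(5, 17): e=[20,26,8] → X
    (3,8)@(7, 17): e=[42,6,6] → X
    (4,8)@(9, 17): e=[64,-14,4] → .
    (6,8)@(13, 17): e=[108,-54,0] → .  [on edge]
    (1,9)@(3, 19): e=[0,54,0] → .  [on edge]
    (2,9)@(5, 19): e=[22,34,-2] → .
  covered (5 px):
    . . . . . . . . .
    . . . . . . . . .
    . . . . . . . . .
    . . . . . . . . .
    . . . . . . . . .
    . . X . . . . . .
    . . X . . . . . .
    . . X . . . . . .
    . . X X . . . . .
    . . . . . . . . .
    . . . . . . . . .
    . . . . . . . . .

Result: 5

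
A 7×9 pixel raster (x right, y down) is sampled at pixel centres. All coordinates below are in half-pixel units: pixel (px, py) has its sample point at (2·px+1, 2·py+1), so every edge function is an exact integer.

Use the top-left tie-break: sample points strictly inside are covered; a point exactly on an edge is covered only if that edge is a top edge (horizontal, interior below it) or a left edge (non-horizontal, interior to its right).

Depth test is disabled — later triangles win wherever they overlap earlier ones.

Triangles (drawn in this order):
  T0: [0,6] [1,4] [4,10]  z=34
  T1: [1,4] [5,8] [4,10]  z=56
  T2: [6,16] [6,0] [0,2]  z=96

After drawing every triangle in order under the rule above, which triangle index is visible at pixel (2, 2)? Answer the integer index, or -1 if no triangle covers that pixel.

T0:
  2·area = 12
  edge (0, 6)→(1, 4): d=(1,-2) top-left  bias=+0
  edge (1, 4)→(4, 10): d=(3,6) right/bottom  bias=-1
  edge (4, 10)→(0, 6): d=(-4,-4) top-left  bias=+0
    (0,2)@(1, 5): e=[1,3,8] → █
    (1,2)@(3, 5): e=[5,-9,16] → ·
    (0,3)@(1, 7): e=[3,9,0] → █  [on edge]
    (1,3)@(3, 7): e=[7,-3,8] → ·
    (0,4)@(1, 9): e=[5,15,-8] → ·
    (1,4)@(3, 9): e=[9,3,0] → █  [on edge]
    (2,4)@(5, 9): e=[13,-9,8] → ·
    (1,5)@(3, 11): e=[11,9,-8] → ·
    (2,5)@(5, 11): e=[15,-3,0] → ·  [on edge]
    (3,6)@(7, 13): e=[21,-9,0] → ·  [on edge]
    (4,7)@(9, 15): e=[27,-15,0] → ·  [on edge]
    (5,8)@(11, 17): e=[33,-21,0] → ·  [on edge]
  covered (3 px):
    · · · · · · ·
    · · · · · · ·
    █ · · · · · ·
    █ · · · · · ·
    · █ · · · · ·
    · · · · · · ·
    · · · · · · ·
    · · · · · · ·
    · · · · · · ·
T1:
  2·area = 12
  edge (1, 4)→(5, 8): d=(4,4) right/bottom  bias=-1
  edge (5, 8)→(4, 10): d=(-1,2) right/bottom  bias=-1
  edge (4, 10)→(1, 4): d=(-3,-6) top-left  bias=+0
    (1,3)@(3, 7): e=[4,5,3] → █
    (2,3)@(5, 7): e=[-4,1,15] → ·
    (1,4)@(3, 9): e=[12,3,-3] → ·
  covered (1 px):
    · · · · · · ·
    · · · · · · ·
    · · · · · · ·
    · █ · · · · ·
    · · · · · · ·
    · · · · · · ·
    · · · · · · ·
    · · · · · · ·
    · · · · · · ·
T2:
  2·area = 96  (B↔C swapped to make it positive)
  edge (6, 16)→(0, 2): d=(-6,-14) top-left  bias=+0
  edge (0, 2)→(6, 0): d=(6,-2) top-left  bias=+0
  edge (6, 0)→(6, 16): d=(0,16) right/bottom  bias=-1
    (1,0)@(3, 1): e=[48,0,48] → █  [on edge]
    (2,0)@(5, 1): e=[76,4,16] → █
    (3,0)@(7, 1): e=[104,8,-16] → ·
    (0,1)@(1, 3): e=[8,8,80] → █
    (3,1)@(7, 3): e=[92,20,-16] → ·
    (0,2)@(1, 5): e=[-4,20,80] → ·
    (1,2)@(3, 5): e=[24,24,48] → █
    (3,2)@(7, 5): e=[80,32,-16] → ·
    (1,3)@(3, 7): e=[12,36,48] → █
    (3,3)@(7, 7): e=[68,44,-16] → ·
    (1,4)@(3, 9): e=[0,48,48] → █  [on edge]
    (3,4)@(7, 9): e=[56,56,-16] → ·
  covered (13 px):
    · █ █ · · · ·
    █ █ █ · · · ·
    · █ █ · · · ·
    · █ █ · · · ·
    · █ █ · · · ·
    · · █ · · · ·
    · · █ · · · ·
    · · · · · · ·
    · · · · · · ·

Z-buffer (winner per pixel, '.' = empty):
  . 2 2 . . . .
  2 2 2 . . . .
  0 2 2 . . . .
  0 2 2 . . . .
  . 2 2 . . . .
  . . 2 . . . .
  . . 2 . . . .
  . . . . . . .
  . . . . . . .

Result: 2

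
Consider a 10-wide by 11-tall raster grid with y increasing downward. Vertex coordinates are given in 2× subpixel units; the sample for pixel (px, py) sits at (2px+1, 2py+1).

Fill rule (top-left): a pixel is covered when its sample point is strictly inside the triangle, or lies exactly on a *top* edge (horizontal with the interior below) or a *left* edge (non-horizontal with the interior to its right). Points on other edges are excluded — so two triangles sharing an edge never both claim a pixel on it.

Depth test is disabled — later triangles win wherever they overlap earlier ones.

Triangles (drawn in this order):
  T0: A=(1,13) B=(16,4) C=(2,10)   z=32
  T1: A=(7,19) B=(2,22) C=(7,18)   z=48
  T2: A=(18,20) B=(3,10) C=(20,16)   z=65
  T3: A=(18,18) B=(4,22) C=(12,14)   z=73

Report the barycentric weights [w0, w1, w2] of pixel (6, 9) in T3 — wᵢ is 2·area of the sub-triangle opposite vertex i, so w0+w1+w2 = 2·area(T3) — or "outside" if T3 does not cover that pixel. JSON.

T0:
  2·area = 36  (B↔C swapped to make it positive)
  edge (1, 13)→(2, 10): d=(1,-3) top-left  bias=+0
  edge (2, 10)→(16, 4): d=(14,-6) top-left  bias=+0
  edge (16, 4)→(1, 13): d=(-15,9) right/bottom  bias=-1
    (2,0)@(5, 1): e=[0,-108,144] → .  [on edge]
    (1,3)@(3, 7): e=[0,-36,72] → .  [on edge]
    (4,3)@(9, 7): e=[18,0,18] → X  [on edge]
    (5,3)@(11, 7): e=[24,12,0] → .  [on edge]
    (2,4)@(5, 9): e=[8,4,24] → X
    (3,4)@(7, 9): e=[14,16,6] → X
    (4,4)@(9, 9): e=[20,28,-12] → .
    (1,5)@(3, 11): e=[4,20,12] → X
    (2,5)@(5, 11): e=[10,32,-6] → .
    (3,5)@(7, 11): e=[16,44,-24] → .
    (0,6)@(1, 13): e=[0,36,0] → .  [on edge]
    (1,6)@(3, 13): e=[6,48,-18] → .
  covered (4 px):
    . . . . . . . . . .
    . . . . . . . . . .
    . . . . . . . . . .
    . . . . X . . . . .
    . . X X . . . . . .
    . X . . . . . . . .
    . . . . . . . . . .
    . . . . . . . . . .
    . . . . . . . . . .
    . . . . . . . . . .
    . . . . . . . . . .
T1:
  2·area = 5
  edge (7, 19)→(2, 22): d=(-5,3) right/bottom  bias=-1
  edge (2, 22)→(7, 18): d=(5,-4) top-left  bias=+0
  edge (7, 18)→(7, 19): d=(0,1) right/bottom  bias=-1
    (3,0)@(7, 1): e=[90,-85,0] → .  [on edge]
    (3,1)@(7, 3): e=[80,-75,0] → .  [on edge]
    (3,2)@(7, 5): e=[70,-65,0] → .  [on edge]
    (3,3)@(7, 7): e=[60,-55,0] → .  [on edge]
    (3,4)@(7, 9): e=[50,-45,0] → .  [on edge]
    (3,5)@(7, 11): e=[40,-35,0] → .  [on edge]
    (3,6)@(7, 13): e=[30,-25,0] → .  [on edge]
    (8,6)@(17, 13): e=[0,15,-10] → .  [on edge]
    (3,7)@(7, 15): e=[20,-15,0] → .  [on edge]
    (3,8)@(7, 17): e=[10,-5,0] → .  [on edge]
    (3,9)@(7, 19): e=[0,5,0] → .  [on edge]
    (3,10)@(7, 21): e=[-10,15,0] → .  [on edge]
  covered (0 px):
    . . . . . . . . . .
    . . . . . . . . . .
    . . . . . . . . . .
    . . . . . . . . . .
    . . . . . . . . . .
    . . . . . . . . . .
    . . . . . . . . . .
    . . . . . . . . . .
    . . . . . . . . . .
    . . . . . . . . . .
    . . . . . . . . . .
T2:
  2·area = 80
  edge (18, 20)→(3, 10): d=(-15,-10) top-left  bias=+0
  edge (3, 10)→(20, 16): d=(17,6) right/bottom  bias=-1
  edge (20, 16)→(18, 20): d=(-2,4) right/bottom  bias=-1
    (2,5)@(5, 11): e=[5,5,70] → X
    (3,5)@(7, 11): e=[25,-7,62] → .
    (2,6)@(5, 13): e=[-25,39,66] → .
    (4,6)@(9, 13): e=[15,15,50] → X
    (5,6)@(11, 13): e=[35,3,42] → X
    (6,6)@(13, 13): e=[55,-9,34] → .
    (4,7)@(9, 15): e=[-15,49,46] → .
    (5,7)@(11, 15): e=[5,37,38] → X
    (6,7)@(13, 15): e=[25,25,30] → X
    (7,7)@(15, 15): e=[45,13,22] → X
    (8,7)@(17, 15): e=[65,1,14] → X
    (9,7)@(19, 15): e=[85,-11,6] → .
  covered (11 px):
    . . . . . . . . . .
    . . . . . . . . . .
    . . . . . . . . . .
    . . . . . . . . . .
    . . . . . . . . . .
    . . X . . . . . . .
    . . . . X X . . . .
    . . . . . X X X X .
    . . . . . . . X X X
    . . . . . . . . X .
    . . . . . . . . . .
T3:
  2·area = 80
  edge (18, 18)→(4, 22): d=(-14,4) right/bottom  bias=-1
  edge (4, 22)→(12, 14): d=(8,-8) top-left  bias=+0
  edge (12, 14)→(18, 18): d=(6,4) right/bottom  bias=-1
    (9,3)@(19, 7): e=[150,0,-70] → .  [on edge]
    (8,4)@(17, 9): e=[130,0,-50] → .  [on edge]
    (7,5)@(15, 11): e=[110,0,-30] → .  [on edge]
    (6,6)@(13, 13): e=[90,0,-10] → .  [on edge]
    (5,7)@(11, 15): e=[70,0,10] → X  [on edge]
    (6,7)@(13, 15): e=[62,16,2] → X
    (7,7)@(15, 15): e=[54,32,-6] → .
    (4,8)@(9, 17): e=[50,0,30] → X  [on edge]
    (7,8)@(15, 17): e=[26,48,6] → X
    (8,8)@(17, 17): e=[18,64,-2] → .
    (3,9)@(7, 19): e=[30,0,50] → X  [on edge]
    (7,9)@(15, 19): e=[-2,64,18] → .
    (2,10)@(5, 21): e=[10,0,70] → X  [on edge]
  covered (12 px):
    . . . . . . . . . .
    . . . . . . . . . .
    . . . . . . . . . .
    . . . . . . . . . .
    . . . . . . . . . .
    . . . . . . . . . .
    . . . . . . . . . .
    . . . . . X X . . .
    . . . . X X X X . .
    . . . X X X X . . .
    . . X X . . . . . .

Answer: [48,26,6]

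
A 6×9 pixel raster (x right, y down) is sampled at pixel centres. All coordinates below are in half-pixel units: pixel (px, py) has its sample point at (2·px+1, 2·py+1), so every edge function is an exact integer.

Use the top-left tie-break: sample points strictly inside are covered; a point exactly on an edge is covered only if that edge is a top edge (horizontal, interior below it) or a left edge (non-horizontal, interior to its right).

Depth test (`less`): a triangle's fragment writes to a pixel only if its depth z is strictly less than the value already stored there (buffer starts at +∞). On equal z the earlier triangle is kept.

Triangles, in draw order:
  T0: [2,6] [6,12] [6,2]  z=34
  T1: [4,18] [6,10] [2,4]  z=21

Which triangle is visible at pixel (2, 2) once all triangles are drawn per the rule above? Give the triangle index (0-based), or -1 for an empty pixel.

T0:
  2·area = 40  (B↔C swapped to make it positive)
  edge (2, 6)→(6, 2): d=(4,-4) top-left  bias=+0
  edge (6, 2)→(6, 12): d=(0,10) right/bottom  bias=-1
  edge (6, 12)→(2, 6): d=(-4,-6) top-left  bias=+0
    (3,0)@(7, 1): e=[0,-10,50] → ·  [on edge]
    (2,1)@(5, 3): e=[0,10,30] → #  [on edge]
    (3,1)@(7, 3): e=[8,-10,42] → ·
    (1,2)@(3, 5): e=[0,30,10] → #  [on edge]
    (3,2)@(7, 5): e=[16,-10,34] → ·
    (0,3)@(1, 7): e=[0,50,-10] → ·  [on edge]
    (1,3)@(3, 7): e=[8,30,2] → #
    (3,3)@(7, 7): e=[24,-10,26] → ·
    (1,4)@(3, 9): e=[16,30,-6] → ·
    (2,4)@(5, 9): e=[24,10,6] → #
    (3,4)@(7, 9): e=[32,-10,18] → ·
    (2,5)@(5, 11): e=[32,10,-2] → ·
  covered (6 px):
    · · · · · ·
    · · # · · ·
    · # # · · ·
    · # # · · ·
    · · # · · ·
    · · · · · ·
    · · · · · ·
    · · · · · ·
    · · · · · ·
T1:
  2·area = 44  (B↔C swapped to make it positive)
  edge (4, 18)→(2, 4): d=(-2,-14) top-left  bias=+0
  edge (2, 4)→(6, 10): d=(4,6) right/bottom  bias=-1
  edge (6, 10)→(4, 18): d=(-2,8) right/bottom  bias=-1
    (1,3)@(3, 7): e=[8,6,30] → #
    (2,3)@(5, 7): e=[36,-6,14] → ·
    (1,4)@(3, 9): e=[4,14,26] → #
    (2,4)@(5, 9): e=[32,2,10] → #
    (3,4)@(7, 9): e=[60,-10,-6] → ·
    (1,5)@(3, 11): e=[0,22,22] → #  [on edge]
    (3,5)@(7, 11): e=[56,-2,-10] → ·
    (1,6)@(3, 13): e=[-4,30,18] → ·
    (2,6)@(5, 13): e=[24,18,2] → #
    (3,6)@(7, 13): e=[52,6,-14] → ·
    (2,7)@(5, 15): e=[20,26,-2] → ·
  covered (6 px):
    · · · · · ·
    · · · · · ·
    · · · · · ·
    · # · · · ·
    · # # · · ·
    · # # · · ·
    · · # · · ·
    · · · · · ·
    · · · · · ·

Z-buffer (winner per pixel, '.' = empty):
  . . . . . .
  . . 0 . . .
  . 0 0 . . .
  . 1 0 . . .
  . 1 1 . . .
  . 1 1 . . .
  . . 1 . . .
  . . . . . .
  . . . . . .

Final: 0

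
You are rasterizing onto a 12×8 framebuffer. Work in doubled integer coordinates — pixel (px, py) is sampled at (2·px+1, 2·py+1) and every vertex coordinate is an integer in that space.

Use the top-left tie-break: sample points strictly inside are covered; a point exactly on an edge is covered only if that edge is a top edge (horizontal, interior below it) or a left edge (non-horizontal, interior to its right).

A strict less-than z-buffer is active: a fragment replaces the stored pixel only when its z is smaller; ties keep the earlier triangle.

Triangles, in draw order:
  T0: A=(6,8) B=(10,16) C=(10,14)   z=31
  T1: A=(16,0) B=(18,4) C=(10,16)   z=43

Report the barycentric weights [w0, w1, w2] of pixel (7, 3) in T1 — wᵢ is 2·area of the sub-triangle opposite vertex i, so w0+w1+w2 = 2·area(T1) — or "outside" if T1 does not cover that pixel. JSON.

T0:
  2·area = 8  (B↔C swapped to make it positive)
  edge (6, 8)→(10, 14): d=(4,6) right/bottom  bias=-1
  edge (10, 14)→(10, 16): d=(0,2) right/bottom  bias=-1
  edge (10, 16)→(6, 8): d=(-4,-8) top-left  bias=+0
    (4,6)@(9, 13): e=[2,2,4] → X
    (5,6)@(11, 13): e=[-10,-2,20] → .
    (4,7)@(9, 15): e=[10,2,-4] → .
  covered (1 px):
    . . . . . . . . . . . .
    . . . . . . . . . . . .
    . . . . . . . . . . . .
    . . . . . . . . . . . .
    . . . . . . . . . . . .
    . . . . . . . . . . . .
    . . . . X . . . . . . .
    . . . . . . . . . . . .
T1:
  2·area = 56
  edge (16, 0)→(18, 4): d=(2,4) right/bottom  bias=-1
  edge (18, 4)→(10, 16): d=(-8,12) right/bottom  bias=-1
  edge (10, 16)→(16, 0): d=(6,-16) top-left  bias=+0
    (7,1)@(15, 3): e=[10,44,2] → X
    (8,1)@(17, 3): e=[2,20,34] → X
    (9,1)@(19, 3): e=[-6,-4,66] → .
    (7,2)@(15, 5): e=[14,28,14] → X
    (9,2)@(19, 5): e=[-2,-20,78] → .
    (7,3)@(15, 7): e=[18,12,26] → X
    (8,3)@(17, 7): e=[10,-12,58] → .
    (6,4)@(13, 9): e=[30,20,6] → X
    (7,4)@(15, 9): e=[22,-4,38] → .
    (6,5)@(13, 11): e=[34,4,18] → X
    (7,5)@(15, 11): e=[26,-20,50] → .
    (6,6)@(13, 13): e=[38,-12,30] → .
  covered (7 px):
    . . . . . . . . . . . .
    . . . . . . . X X . . .
    . . . . . . . X X . . .
    . . . . . . . X . . . .
    . . . . . . X . . . . .
    . . . . . . X . . . . .
    . . . . . . . . . . . .
    . . . . . . . . . . . .

Result: [12,26,18]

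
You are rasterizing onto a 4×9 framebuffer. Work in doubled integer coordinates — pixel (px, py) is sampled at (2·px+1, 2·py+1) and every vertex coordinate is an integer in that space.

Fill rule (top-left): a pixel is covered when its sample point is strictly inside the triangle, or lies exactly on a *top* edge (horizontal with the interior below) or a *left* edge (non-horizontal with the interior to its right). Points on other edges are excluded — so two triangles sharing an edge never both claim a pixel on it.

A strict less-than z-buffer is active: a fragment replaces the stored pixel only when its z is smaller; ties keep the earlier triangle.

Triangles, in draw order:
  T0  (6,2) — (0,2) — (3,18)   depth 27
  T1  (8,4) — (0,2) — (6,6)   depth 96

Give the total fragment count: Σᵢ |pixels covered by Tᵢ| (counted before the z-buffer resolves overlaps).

T0:
  2·area = 96  (B↔C swapped to make it positive)
  edge (6, 2)→(3, 18): d=(-3,16) right/bottom  bias=-1
  edge (3, 18)→(0, 2): d=(-3,-16) top-left  bias=+0
  edge (0, 2)→(6, 2): d=(6,0) top-left  bias=+0
    (0,1)@(1, 3): e=[77,13,6] → █
    (1,1)@(3, 3): e=[45,45,6] → █
    (2,1)@(5, 3): e=[13,77,6] → █
    (3,1)@(7, 3): e=[-19,109,6] → ·
    (0,2)@(1, 5): e=[71,7,18] → █
    (3,2)@(7, 5): e=[-25,103,18] → ·
    (0,3)@(1, 7): e=[65,1,30] → █
    (3,3)@(7, 7): e=[-31,97,30] → ·
    (0,4)@(1, 9): e=[59,-5,42] → ·
    (1,4)@(3, 9): e=[27,27,42] → █
    (2,4)@(5, 9): e=[-5,59,42] → ·
    (1,5)@(3, 11): e=[21,21,54] → █
  covered (14 px):
    · · · ·
    █ █ █ ·
    █ █ █ ·
    █ █ █ ·
    · █ · ·
    · █ · ·
    · █ · ·
    · █ · ·
    · █ · ·
T1:
  2·area = 20  (B↔C swapped to make it positive)
  edge (8, 4)→(6, 6): d=(-2,2) right/bottom  bias=-1
  edge (6, 6)→(0, 2): d=(-6,-4) top-left  bias=+0
  edge (0, 2)→(8, 4): d=(8,2) right/bottom  bias=-1
    (1,1)@(3, 3): e=[12,6,2] → █
    (2,1)@(5, 3): e=[8,14,-2] → ·
    (1,2)@(3, 5): e=[8,-6,18] → ·
    (2,2)@(5, 5): e=[4,2,14] → █
    (3,2)@(7, 5): e=[0,10,10] → ·  [on edge]
    (2,3)@(5, 7): e=[0,-10,30] → ·  [on edge]
    (1,4)@(3, 9): e=[0,-30,50] → ·  [on edge]
    (0,5)@(1, 11): e=[0,-50,70] → ·  [on edge]
  covered (2 px):
    · · · ·
    · █ · ·
    · · █ ·
    · · · ·
    · · · ·
    · · · ·
    · · · ·
    · · · ·
    · · · ·

Final: 16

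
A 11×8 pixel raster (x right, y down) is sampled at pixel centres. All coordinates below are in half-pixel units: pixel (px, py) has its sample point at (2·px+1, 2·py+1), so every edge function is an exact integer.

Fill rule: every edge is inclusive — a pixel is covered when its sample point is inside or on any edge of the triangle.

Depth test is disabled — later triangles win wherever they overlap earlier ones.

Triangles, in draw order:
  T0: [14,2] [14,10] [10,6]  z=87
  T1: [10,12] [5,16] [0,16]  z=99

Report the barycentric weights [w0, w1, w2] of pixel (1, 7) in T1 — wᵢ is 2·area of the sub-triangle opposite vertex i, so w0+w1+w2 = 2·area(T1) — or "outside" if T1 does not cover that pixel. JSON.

T0:
  2·area = 32
  edge (14, 2)→(14, 10): d=(0,8) inclusive
  edge (14, 10)→(10, 6): d=(-4,-4) inclusive
  edge (10, 6)→(14, 2): d=(4,-4) inclusive
    (2,0)@(5, 1): e=[72,0,-40] → .  [on edge]
    (7,0)@(15, 1): e=[-8,40,0] → .  [on edge]
    (3,1)@(7, 3): e=[56,0,-24] → .  [on edge]
    (6,1)@(13, 3): e=[8,24,0] → X  [on edge]
    (7,1)@(15, 3): e=[-8,32,8] → .
    (4,2)@(9, 5): e=[40,0,-8] → .  [on edge]
    (5,2)@(11, 5): e=[24,8,0] → X  [on edge]
    (7,2)@(15, 5): e=[-8,24,16] → .
    (4,3)@(9, 7): e=[40,-8,0] → .  [on edge]
    (5,3)@(11, 7): e=[24,0,8] → X  [on edge]
    (7,3)@(15, 7): e=[-8,16,24] → .
    (3,4)@(7, 9): e=[56,-24,0] → .  [on edge]
    (6,4)@(13, 9): e=[8,0,24] → X  [on edge]
    (2,5)@(5, 11): e=[72,-40,0] → .  [on edge]
    (7,5)@(15, 11): e=[-8,0,40] → .  [on edge]
    (1,6)@(3, 13): e=[88,-56,0] → .  [on edge]
    (8,6)@(17, 13): e=[-24,0,56] → .  [on edge]
    (0,7)@(1, 15): e=[104,-72,0] → .  [on edge]
    (9,7)@(19, 15): e=[-40,0,72] → .  [on edge]
  covered (6 px):
    . . . . . . . . . . .
    . . . . . . X . . . .
    . . . . . X X . . . .
    . . . . . X X . . . .
    . . . . . . X . . . .
    . . . . . . . . . . .
    . . . . . . . . . . .
    . . . . . . . . . . .
T1:
  2·area = 20
  edge (10, 12)→(5, 16): d=(-5,4) inclusive
  edge (5, 16)→(0, 16): d=(-5,0) inclusive
  edge (0, 16)→(10, 12): d=(10,-4) inclusive
    (1,7)@(3, 15): e=[13,5,2] → X
    (2,7)@(5, 15): e=[5,5,10] → X
    (3,7)@(7, 15): e=[-3,5,18] → .
  covered (2 px):
    . . . . . . . . . . .
    . . . . . . . . . . .
    . . . . . . . . . . .
    . . . . . . . . . . .
    . . . . . . . . . . .
    . . . . . . . . . . .
    . . . . . . . . . . .
    . X X . . . . . . . .

Final: [5,2,13]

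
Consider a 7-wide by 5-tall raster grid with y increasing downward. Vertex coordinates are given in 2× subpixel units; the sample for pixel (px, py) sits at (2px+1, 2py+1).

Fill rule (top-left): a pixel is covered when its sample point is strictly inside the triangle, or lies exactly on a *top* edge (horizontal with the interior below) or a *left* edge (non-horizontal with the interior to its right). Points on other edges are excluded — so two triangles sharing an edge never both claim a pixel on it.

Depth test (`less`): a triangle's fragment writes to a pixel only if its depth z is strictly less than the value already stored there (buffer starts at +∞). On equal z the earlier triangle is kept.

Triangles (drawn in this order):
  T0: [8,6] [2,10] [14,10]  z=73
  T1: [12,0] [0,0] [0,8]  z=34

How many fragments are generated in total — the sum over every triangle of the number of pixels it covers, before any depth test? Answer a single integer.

T0:
  2·area = 48  (B↔C swapped to make it positive)
  edge (8, 6)→(14, 10): d=(6,4) right/bottom  bias=-1
  edge (14, 10)→(2, 10): d=(-12,0) right/bottom  bias=-1
  edge (2, 10)→(8, 6): d=(6,-4) top-left  bias=+0
    (3,3)@(7, 7): e=[10,36,2] → X
    (4,3)@(9, 7): e=[2,36,10] → X
    (5,3)@(11, 7): e=[-6,36,18] → .
    (2,4)@(5, 9): e=[30,12,6] → X
    (5,4)@(11, 9): e=[6,12,30] → X
    (6,4)@(13, 9): e=[-2,12,38] → .
  covered (6 px):
    . . . . . . .
    . . . . . . .
    . . . . . . .
    . . . X X . .
    . . X X X X .
T1:
  2·area = 96  (B↔C swapped to make it positive)
  edge (12, 0)→(0, 8): d=(-12,8) right/bottom  bias=-1
  edge (0, 8)→(0, 0): d=(0,-8) top-left  bias=+0
  edge (0, 0)→(12, 0): d=(12,0) top-left  bias=+0
    (0,0)@(1, 1): e=[76,8,12] → X
    (1,0)@(3, 1): e=[60,24,12] → X
    (2,0)@(5, 1): e=[44,40,12] → X
    (3,0)@(7, 1): e=[28,56,12] → X
    (4,0)@(9, 1): e=[12,72,12] → X
    (5,0)@(11, 1): e=[-4,88,12] → .
    (0,1)@(1, 3): e=[52,8,36] → X
    (4,1)@(9, 3): e=[-12,72,36] → .
    (0,2)@(1, 5): e=[28,8,60] → X
    (2,2)@(5, 5): e=[-4,40,60] → .
    (3,2)@(7, 5): e=[-20,56,60] → .
    (0,3)@(1, 7): e=[4,8,84] → X
  covered (12 px):
    X X X X X . .
    X X X X . . .
    X X . . . . .
    X . . . . . .
    . . . . . . .

Answer: 18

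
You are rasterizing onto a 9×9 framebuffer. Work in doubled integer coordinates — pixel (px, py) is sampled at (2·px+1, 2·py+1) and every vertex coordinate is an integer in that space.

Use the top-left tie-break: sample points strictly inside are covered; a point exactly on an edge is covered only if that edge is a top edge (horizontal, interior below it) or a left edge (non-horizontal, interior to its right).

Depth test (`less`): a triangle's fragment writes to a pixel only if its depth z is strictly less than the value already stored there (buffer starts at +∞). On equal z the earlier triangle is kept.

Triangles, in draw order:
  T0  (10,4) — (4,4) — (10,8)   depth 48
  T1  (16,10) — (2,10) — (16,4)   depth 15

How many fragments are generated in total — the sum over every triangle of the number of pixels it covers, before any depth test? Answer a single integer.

T0:
  2·area = 24  (B↔C swapped to make it positive)
  edge (10, 4)→(10, 8): d=(0,4) right/bottom  bias=-1
  edge (10, 8)→(4, 4): d=(-6,-4) top-left  bias=+0
  edge (4, 4)→(10, 4): d=(6,0) top-left  bias=+0
    (3,2)@(7, 5): e=[12,6,6] → #
    (4,2)@(9, 5): e=[4,14,6] → #
    (5,2)@(11, 5): e=[-4,22,6] → ·
    (3,3)@(7, 7): e=[12,-6,18] → ·
    (4,3)@(9, 7): e=[4,2,18] → #
    (5,3)@(11, 7): e=[-4,10,18] → ·
    (4,4)@(9, 9): e=[4,-10,30] → ·
  covered (3 px):
    · · · · · · · · ·
    · · · · · · · · ·
    · · · # # · · · ·
    · · · · # · · · ·
    · · · · · · · · ·
    · · · · · · · · ·
    · · · · · · · · ·
    · · · · · · · · ·
    · · · · · · · · ·
T1:
  2·area = 84
  edge (16, 10)→(2, 10): d=(-14,0) right/bottom  bias=-1
  edge (2, 10)→(16, 4): d=(14,-6) top-left  bias=+0
  edge (16, 4)→(16, 10): d=(0,6) right/bottom  bias=-1
    (7,2)@(15, 5): e=[70,8,6] → #
    (8,2)@(17, 5): e=[70,20,-6] → ·
    (4,3)@(9, 7): e=[42,0,42] → #  [on edge]
    (5,3)@(11, 7): e=[42,12,30] → #
    (6,3)@(13, 7): e=[42,24,18] → #
    (8,3)@(17, 7): e=[42,48,-6] → ·
    (2,4)@(5, 9): e=[14,4,66] → #
    (3,4)@(7, 9): e=[14,16,54] → #
    (8,4)@(17, 9): e=[14,76,-6] → ·
    (2,5)@(5, 11): e=[-14,32,66] → ·
    (3,5)@(7, 11): e=[-14,44,54] → ·
    (4,5)@(9, 11): e=[-14,56,42] → ·
  covered (11 px):
    · · · · · · · · ·
    · · · · · · · · ·
    · · · · · · · # ·
    · · · · # # # # ·
    · · # # # # # # ·
    · · · · · · · · ·
    · · · · · · · · ·
    · · · · · · · · ·
    · · · · · · · · ·

Result: 14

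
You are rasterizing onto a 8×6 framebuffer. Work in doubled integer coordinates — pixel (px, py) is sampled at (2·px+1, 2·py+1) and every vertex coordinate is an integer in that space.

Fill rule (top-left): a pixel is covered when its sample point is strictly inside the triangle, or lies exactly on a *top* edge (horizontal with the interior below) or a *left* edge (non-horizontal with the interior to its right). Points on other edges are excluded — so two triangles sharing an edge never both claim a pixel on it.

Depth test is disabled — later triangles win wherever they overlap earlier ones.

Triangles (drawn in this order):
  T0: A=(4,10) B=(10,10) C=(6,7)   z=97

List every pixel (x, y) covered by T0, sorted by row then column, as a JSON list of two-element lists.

T0:
  2·area = 18  (B↔C swapped to make it positive)
  edge (4, 10)→(6, 7): d=(2,-3) top-left  bias=+0
  edge (6, 7)→(10, 10): d=(4,3) right/bottom  bias=-1
  edge (10, 10)→(4, 10): d=(-6,0) right/bottom  bias=-1
    (2,4)@(5, 9): e=[1,11,6] → #
    (3,4)@(7, 9): e=[7,5,6] → #
    (4,4)@(9, 9): e=[13,-1,6] → ·
    (2,5)@(5, 11): e=[5,19,-6] → ·
    (3,5)@(7, 11): e=[11,13,-6] → ·
  covered (2 px):
    · · · · · · · ·
    · · · · · · · ·
    · · · · · · · ·
    · · · · · · · ·
    · · # # · · · ·
    · · · · · · · ·

Final: [[2,4],[3,4]]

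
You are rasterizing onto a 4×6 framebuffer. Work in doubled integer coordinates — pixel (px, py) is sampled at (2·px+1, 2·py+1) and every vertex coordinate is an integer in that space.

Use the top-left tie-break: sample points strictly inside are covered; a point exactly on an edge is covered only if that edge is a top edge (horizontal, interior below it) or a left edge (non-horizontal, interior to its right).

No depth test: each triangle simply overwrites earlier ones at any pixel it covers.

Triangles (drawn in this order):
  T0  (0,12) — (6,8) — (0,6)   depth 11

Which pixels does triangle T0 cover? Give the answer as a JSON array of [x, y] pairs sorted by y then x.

T0:
  2·area = 36  (B↔C swapped to make it positive)
  edge (0, 12)→(0, 6): d=(0,-6) top-left  bias=+0
  edge (0, 6)→(6, 8): d=(6,2) right/bottom  bias=-1
  edge (6, 8)→(0, 12): d=(-6,4) right/bottom  bias=-1
    (0,3)@(1, 7): e=[6,4,26] → #
    (1,3)@(3, 7): e=[18,0,18] → ·  [on edge]
    (0,4)@(1, 9): e=[6,16,14] → #
    (1,4)@(3, 9): e=[18,12,6] → #
    (2,4)@(5, 9): e=[30,8,-2] → ·
    (0,5)@(1, 11): e=[6,28,2] → #
    (1,5)@(3, 11): e=[18,24,-6] → ·
  covered (4 px):
    · · · ·
    · · · ·
    · · · ·
    # · · ·
    # # · ·
    # · · ·

Answer: [[0,3],[0,4],[1,4],[0,5]]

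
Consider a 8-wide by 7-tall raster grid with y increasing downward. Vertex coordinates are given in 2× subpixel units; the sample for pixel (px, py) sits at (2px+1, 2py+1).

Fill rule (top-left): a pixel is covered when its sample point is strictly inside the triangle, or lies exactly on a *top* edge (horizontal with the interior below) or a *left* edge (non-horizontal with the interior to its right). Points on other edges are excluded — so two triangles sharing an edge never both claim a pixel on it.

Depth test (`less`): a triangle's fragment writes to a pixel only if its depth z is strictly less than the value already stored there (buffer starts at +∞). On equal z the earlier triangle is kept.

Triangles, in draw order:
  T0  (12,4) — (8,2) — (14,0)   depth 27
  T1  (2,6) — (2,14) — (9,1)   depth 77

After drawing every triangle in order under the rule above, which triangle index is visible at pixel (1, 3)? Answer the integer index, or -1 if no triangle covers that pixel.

T0:
  2·area = 20
  edge (12, 4)→(8, 2): d=(-4,-2) top-left  bias=+0
  edge (8, 2)→(14, 0): d=(6,-2) top-left  bias=+0
  edge (14, 0)→(12, 4): d=(-2,4) right/bottom  bias=-1
    (5,0)@(11, 1): e=[10,0,10] → X  [on edge]
    (6,0)@(13, 1): e=[14,4,2] → X
    (7,0)@(15, 1): e=[18,8,-6] → .
    (2,1)@(5, 3): e=[-10,0,30] → .  [on edge]
    (5,1)@(11, 3): e=[2,12,6] → X
    (6,1)@(13, 3): e=[6,16,-2] → .
    (5,2)@(11, 5): e=[-6,24,2] → .
  covered (3 px):
    . . . . . X X .
    . . . . . X . .
    . . . . . . . .
    . . . . . . . .
    . . . . . . . .
    . . . . . . . .
    . . . . . . . .
T1:
  2·area = 56  (B↔C swapped to make it positive)
  edge (2, 6)→(9, 1): d=(7,-5) top-left  bias=+0
  edge (9, 1)→(2, 14): d=(-7,13) right/bottom  bias=-1
  edge (2, 14)→(2, 6): d=(0,-8) top-left  bias=+0
    (4,0)@(9, 1): e=[0,0,56] → .  [on edge]
    (3,1)@(7, 3): e=[4,12,40] → X
    (4,1)@(9, 3): e=[14,-14,56] → .
    (2,2)@(5, 5): e=[8,24,24] → X
    (3,2)@(7, 5): e=[18,-2,40] → .
    (1,3)@(3, 7): e=[12,36,8] → X
    (3,3)@(7, 7): e=[32,-16,40] → .
    (1,4)@(3, 9): e=[26,22,8] → X
    (2,4)@(5, 9): e=[36,-4,24] → .
    (1,5)@(3, 11): e=[40,8,8] → X
    (2,5)@(5, 11): e=[50,-18,24] → .
    (1,6)@(3, 13): e=[54,-6,8] → .
  covered (6 px):
    . . . . . . . .
    . . . X . . . .
    . . X . . . . .
    . X X . . . . .
    . X . . . . . .
    . X . . . . . .
    . . . . . . . .

Z-buffer (winner per pixel, '.' = empty):
  . . . . . 0 0 .
  . . . 1 . 0 . .
  . . 1 . . . . .
  . 1 1 . . . . .
  . 1 . . . . . .
  . 1 . . . . . .
  . . . . . . . .

Final: 1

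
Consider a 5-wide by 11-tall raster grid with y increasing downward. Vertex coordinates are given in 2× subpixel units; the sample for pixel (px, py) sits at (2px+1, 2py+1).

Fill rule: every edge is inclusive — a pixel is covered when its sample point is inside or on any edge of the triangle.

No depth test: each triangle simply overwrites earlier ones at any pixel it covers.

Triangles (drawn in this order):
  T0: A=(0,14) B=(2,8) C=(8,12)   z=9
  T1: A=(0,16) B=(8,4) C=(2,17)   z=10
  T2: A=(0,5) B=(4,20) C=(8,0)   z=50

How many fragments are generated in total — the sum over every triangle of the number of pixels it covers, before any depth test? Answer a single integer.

T0:
  2·area = 44
  edge (0, 14)→(2, 8): d=(2,-6) inclusive
  edge (2, 8)→(8, 12): d=(6,4) inclusive
  edge (8, 12)→(0, 14): d=(-8,2) inclusive
    (1,2)@(3, 5): e=[0,-22,66] → .  [on edge]
    (1,4)@(3, 9): e=[8,2,34] → X
    (2,4)@(5, 9): e=[20,-6,30] → .
    (0,5)@(1, 11): e=[0,22,22] → X  [on edge]
    (2,5)@(5, 11): e=[24,6,14] → X
    (3,5)@(7, 11): e=[36,-2,10] → .
    (0,6)@(1, 13): e=[4,34,6] → X
    (2,6)@(5, 13): e=[28,18,-2] → .
    (0,7)@(1, 15): e=[8,46,-10] → .
    (1,7)@(3, 15): e=[20,38,-14] → .
  covered (6 px):
    . . . . .
    . . . . .
    . . . . .
    . . . . .
    . X . . .
    X X X . .
    X X . . .
    . . . . .
    . . . . .
    . . . . .
    . . . . .
T1:
  2·area = 32
  edge (0, 16)→(8, 4): d=(8,-12) inclusive
  edge (8, 4)→(2, 17): d=(-6,13) inclusive
  edge (2, 17)→(0, 16): d=(-2,-1) inclusive
    (2,4)@(5, 9): e=[4,9,19] → X
    (3,4)@(7, 9): e=[28,-17,21] → .
    (2,5)@(5, 11): e=[20,-3,15] → .
    (1,6)@(3, 13): e=[12,11,9] → X
    (2,6)@(5, 13): e=[36,-15,11] → .
    (0,7)@(1, 15): e=[4,25,3] → X
    (1,7)@(3, 15): e=[28,-1,5] → .
    (0,8)@(1, 17): e=[20,13,-1] → .
  covered (3 px):
    . . . . .
    . . . . .
    . . . . .
    . . . . .
    . . X . .
    . . . . .
    . X . . .
    X . . . .
    . . . . .
    . . . . .
    . . . . .
T2:
  2·area = 140  (B↔C swapped to make it positive)
  edge (0, 5)→(8, 0): d=(8,-5) inclusive
  edge (8, 0)→(4, 20): d=(-4,20) inclusive
  edge (4, 20)→(0, 5): d=(-4,-15) inclusive
    (3,0)@(7, 1): e=[3,16,121] → X
    (4,0)@(9, 1): e=[13,-24,151] → .
    (2,1)@(5, 3): e=[9,48,83] → X
    (4,1)@(9, 3): e=[29,-32,143] → .
    (0,2)@(1, 5): e=[5,120,15] → X
    (1,2)@(3, 5): e=[15,80,45] → X
    (3,2)@(7, 5): e=[35,0,105] → X  [on edge]
    (4,2)@(9, 5): e=[45,-40,135] → .
    (0,3)@(1, 7): e=[21,112,7] → X
    (3,3)@(7, 7): e=[51,-8,97] → .
    (0,4)@(1, 9): e=[37,104,-1] → .
    (1,4)@(3, 9): e=[47,64,29] → X
    (2,7)@(5, 15): e=[105,0,35] → X  [on edge]
  covered (18 px):
    . . . X .
    . . X X .
    X X X X .
    X X X . .
    . X X . .
    . X X . .
    . X X . .
    . X X . .
    . . . . .
    . . . . .
    . . . . .

Final: 27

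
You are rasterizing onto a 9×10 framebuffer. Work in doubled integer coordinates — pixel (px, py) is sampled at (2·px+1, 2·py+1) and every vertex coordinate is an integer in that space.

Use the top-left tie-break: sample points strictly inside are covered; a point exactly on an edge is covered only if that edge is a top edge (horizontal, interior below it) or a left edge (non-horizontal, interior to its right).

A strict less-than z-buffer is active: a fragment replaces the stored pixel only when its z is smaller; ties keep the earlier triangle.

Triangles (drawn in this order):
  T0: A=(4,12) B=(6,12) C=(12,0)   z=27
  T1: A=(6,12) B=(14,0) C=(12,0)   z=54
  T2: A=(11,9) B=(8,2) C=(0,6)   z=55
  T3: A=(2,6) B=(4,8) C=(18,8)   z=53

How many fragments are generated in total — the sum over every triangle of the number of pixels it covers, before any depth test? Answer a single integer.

T0:
  2·area = 24  (B↔C swapped to make it positive)
  edge (4, 12)→(12, 0): d=(8,-12) top-left  bias=+0
  edge (12, 0)→(6, 12): d=(-6,12) right/bottom  bias=-1
  edge (6, 12)→(4, 12): d=(-2,0) right/bottom  bias=-1
    (4,2)@(9, 5): e=[4,6,14] → █
    (5,2)@(11, 5): e=[28,-18,14] → ·
    (4,3)@(9, 7): e=[20,-6,10] → ·
    (3,4)@(7, 9): e=[12,6,6] → █
    (4,4)@(9, 9): e=[36,-18,6] → ·
    (2,5)@(5, 11): e=[4,18,2] → █
    (3,5)@(7, 11): e=[28,-6,2] → ·
    (2,6)@(5, 13): e=[20,6,-2] → ·
  covered (3 px):
    · · · · · · · · ·
    · · · · · · · · ·
    · · · · █ · · · ·
    · · · · · · · · ·
    · · · █ · · · · ·
    · · █ · · · · · ·
    · · · · · · · · ·
    · · · · · · · · ·
    · · · · · · · · ·
    · · · · · · · · ·
T1:
  2·area = 24  (B↔C swapped to make it positive)
  edge (6, 12)→(12, 0): d=(6,-12) top-left  bias=+0
  edge (12, 0)→(14, 0): d=(2,0) top-left  bias=+0
  edge (14, 0)→(6, 12): d=(-8,12) right/bottom  bias=-1
    (6,0)@(13, 1): e=[18,2,4] → █
    (7,0)@(15, 1): e=[42,2,-20] → ·
    (5,1)@(11, 3): e=[6,6,12] → █
    (6,1)@(13, 3): e=[30,6,-12] → ·
    (5,2)@(11, 5): e=[18,10,-4] → ·
    (4,3)@(9, 7): e=[6,14,4] → █
    (5,3)@(11, 7): e=[30,14,-20] → ·
    (4,4)@(9, 9): e=[18,18,-12] → ·
  covered (3 px):
    · · · · · · █ · ·
    · · · · · █ · · ·
    · · · · · · · · ·
    · · · · █ · · · ·
    · · · · · · · · ·
    · · · · · · · · ·
    · · · · · · · · ·
    · · · · · · · · ·
    · · · · · · · · ·
    · · · · · · · · ·
T2:
  2·area = 68  (B↔C swapped to make it positive)
  edge (11, 9)→(0, 6): d=(-11,-3) top-left  bias=+0
  edge (0, 6)→(8, 2): d=(8,-4) top-left  bias=+0
  edge (8, 2)→(11, 9): d=(3,7) right/bottom  bias=-1
    (3,1)@(7, 3): e=[54,4,10] → █
    (4,1)@(9, 3): e=[60,12,-4] → ·
    (1,2)@(3, 5): e=[20,4,44] → █
    (2,2)@(5, 5): e=[26,12,30] → █
    (4,2)@(9, 5): e=[38,28,2] → █
    (5,2)@(11, 5): e=[44,36,-12] → ·
    (1,3)@(3, 7): e=[-2,20,50] → ·
    (2,3)@(5, 7): e=[4,28,36] → █
    (5,3)@(11, 7): e=[22,52,-6] → ·
    (2,4)@(5, 9): e=[-18,44,42] → ·
    (3,4)@(7, 9): e=[-12,52,28] → ·
    (4,4)@(9, 9): e=[-6,60,14] → ·
    (5,4)@(11, 9): e=[0,68,0] → ·  [on edge]
  covered (8 px):
    · · · · · · · · ·
    · · · █ · · · · ·
    · █ █ █ █ · · · ·
    · · █ █ █ · · · ·
    · · · · · · · · ·
    · · · · · · · · ·
    · · · · · · · · ·
    · · · · · · · · ·
    · · · · · · · · ·
    · · · · · · · · ·
T3:
  2·area = 28  (B↔C swapped to make it positive)
  edge (2, 6)→(18, 8): d=(16,2) right/bottom  bias=-1
  edge (18, 8)→(4, 8): d=(-14,0) right/bottom  bias=-1
  edge (4, 8)→(2, 6): d=(-2,-2) top-left  bias=+0
    (0,2)@(1, 5): e=[-14,42,0] → ·  [on edge]
    (1,3)@(3, 7): e=[14,14,0] → █  [on edge]
    (2,3)@(5, 7): e=[10,14,4] → █
    (3,3)@(7, 7): e=[6,14,8] → █
    (4,3)@(9, 7): e=[2,14,12] → █
    (5,3)@(11, 7): e=[-2,14,16] → ·
    (1,4)@(3, 9): e=[46,-14,-4] → ·
    (2,4)@(5, 9): e=[42,-14,0] → ·  [on edge]
    (3,4)@(7, 9): e=[38,-14,4] → ·
    (4,4)@(9, 9): e=[34,-14,8] → ·
    (3,5)@(7, 11): e=[70,-42,0] → ·  [on edge]
    (4,6)@(9, 13): e=[98,-70,0] → ·  [on edge]
    (5,7)@(11, 15): e=[126,-98,0] → ·  [on edge]
    (6,8)@(13, 17): e=[154,-126,0] → ·  [on edge]
    (7,9)@(15, 19): e=[182,-154,0] → ·  [on edge]
  covered (4 px):
    · · · · · · · · ·
    · · · · · · · · ·
    · · · · · · · · ·
    · █ █ █ █ · · · ·
    · · · · · · · · ·
    · · · · · · · · ·
    · · · · · · · · ·
    · · · · · · · · ·
    · · · · · · · · ·
    · · · · · · · · ·

Result: 18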